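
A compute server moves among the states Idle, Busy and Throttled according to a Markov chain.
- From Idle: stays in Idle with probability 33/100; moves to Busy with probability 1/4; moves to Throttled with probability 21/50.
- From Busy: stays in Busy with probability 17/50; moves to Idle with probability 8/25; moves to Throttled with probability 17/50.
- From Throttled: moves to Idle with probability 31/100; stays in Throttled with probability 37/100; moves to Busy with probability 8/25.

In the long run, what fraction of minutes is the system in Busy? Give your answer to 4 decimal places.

0.3037

Let the stationary distribution be π with π = πP and π_1 + π_2 + π_3 = 1.
π_1 = 0.33·π_1 + 0.32·π_2 + 0.31·π_3
π_2 = 0.25·π_1 + 0.34·π_2 + 0.32·π_3
Solving with the normalization constraint gives π = (0.3194, 0.3037, 0.3769).
So the stationary probability of Busy is 0.3037.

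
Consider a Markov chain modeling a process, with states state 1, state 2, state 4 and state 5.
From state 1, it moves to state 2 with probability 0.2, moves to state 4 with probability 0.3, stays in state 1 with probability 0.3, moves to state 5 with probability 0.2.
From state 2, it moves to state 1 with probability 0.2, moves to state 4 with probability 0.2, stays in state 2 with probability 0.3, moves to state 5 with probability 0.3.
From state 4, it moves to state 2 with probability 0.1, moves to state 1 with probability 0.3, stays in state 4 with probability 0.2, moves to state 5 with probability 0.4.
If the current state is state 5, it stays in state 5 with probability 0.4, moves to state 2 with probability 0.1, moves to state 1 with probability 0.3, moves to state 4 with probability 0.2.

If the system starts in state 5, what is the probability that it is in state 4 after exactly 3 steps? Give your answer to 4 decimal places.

0.2290

Propagate the distribution vector 3 steps from state 5.
After 0 steps: (0.0000, 0.0000, 0.0000, 1.0000)
After 1 step: (0.3000, 0.1000, 0.2000, 0.4000)
After 2 steps: (0.2900, 0.1500, 0.2300, 0.3300)
After 3 steps: (0.2850, 0.1590, 0.2290, 0.3270)
P(in state 4 after 3 steps) = 0.2290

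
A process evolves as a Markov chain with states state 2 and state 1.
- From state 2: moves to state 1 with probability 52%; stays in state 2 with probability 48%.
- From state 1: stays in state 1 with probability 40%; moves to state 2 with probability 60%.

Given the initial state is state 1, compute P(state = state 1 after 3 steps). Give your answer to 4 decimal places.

0.4634

Propagate the distribution vector 3 steps from state 1.
After 0 steps: (0.0000, 1.0000)
After 1 step: (0.6000, 0.4000)
After 2 steps: (0.5280, 0.4720)
After 3 steps: (0.5366, 0.4634)
P(in state 1 after 3 steps) = 0.4634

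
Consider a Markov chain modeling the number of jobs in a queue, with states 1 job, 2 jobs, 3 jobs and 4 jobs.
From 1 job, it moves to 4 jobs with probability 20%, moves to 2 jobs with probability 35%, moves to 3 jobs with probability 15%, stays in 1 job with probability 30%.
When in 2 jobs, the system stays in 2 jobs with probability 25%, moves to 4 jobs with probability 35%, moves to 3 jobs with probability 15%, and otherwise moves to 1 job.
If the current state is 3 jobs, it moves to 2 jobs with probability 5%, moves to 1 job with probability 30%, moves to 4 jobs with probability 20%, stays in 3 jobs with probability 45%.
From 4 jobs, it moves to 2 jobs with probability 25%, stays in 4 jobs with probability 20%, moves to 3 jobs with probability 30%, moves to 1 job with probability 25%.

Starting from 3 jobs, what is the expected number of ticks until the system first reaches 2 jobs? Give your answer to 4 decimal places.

Let t(s) be the expected number of ticks to first reach 2 jobs from state s, with t(2 jobs) = 0. Conditioning on the first tick:
t(1 job) = 1 + 0.3·t(1 job) + 0.15·t(3 jobs) + 0.2·t(4 jobs)
t(3 jobs) = 1 + 0.3·t(1 job) + 0.45·t(3 jobs) + 0.2·t(4 jobs)
t(4 jobs) = 1 + 0.25·t(1 job) + 0.3·t(3 jobs) + 0.2·t(4 jobs)
Solving: t(1 job) = 3.9548, t(3 jobs) = 5.6497, t(4 jobs) = 4.6045.
Expected ticks from 3 jobs to 2 jobs: 5.6497.

5.6497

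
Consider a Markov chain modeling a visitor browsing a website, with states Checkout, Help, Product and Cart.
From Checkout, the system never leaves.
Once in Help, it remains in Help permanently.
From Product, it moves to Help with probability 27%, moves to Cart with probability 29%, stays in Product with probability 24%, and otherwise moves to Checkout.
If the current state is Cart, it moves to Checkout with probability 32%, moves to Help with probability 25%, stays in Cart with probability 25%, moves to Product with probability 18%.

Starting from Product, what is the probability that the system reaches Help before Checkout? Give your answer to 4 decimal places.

Let h(s) be the probability of absorption at Help starting from transient state s. Then h(Help) = 1 and h(Checkout) = 0. By first-step analysis:
h(Product) = 0.2·0 + 0.27·1 + 0.24·h(Product) + 0.29·h(Cart)
h(Cart) = 0.32·0 + 0.25·1 + 0.18·h(Product) + 0.25·h(Cart)
Solving: h(Product) = 0.5311, h(Cart) = 0.4608.
Starting from Product, the probability is 0.5311.

0.5311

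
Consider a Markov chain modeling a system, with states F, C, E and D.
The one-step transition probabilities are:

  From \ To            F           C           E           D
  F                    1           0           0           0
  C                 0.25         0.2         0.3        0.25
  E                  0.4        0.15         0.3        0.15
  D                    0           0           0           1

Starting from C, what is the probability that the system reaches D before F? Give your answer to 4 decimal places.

Let h(s) be the probability of absorption at D starting from transient state s. Then h(D) = 1 and h(F) = 0. By first-step analysis:
h(C) = 0.25·0 + 0.2·h(C) + 0.3·h(E) + 0.25·1
h(E) = 0.4·0 + 0.15·h(C) + 0.3·h(E) + 0.15·1
Solving: h(C) = 0.4272, h(E) = 0.3058.
Starting from C, the probability is 0.4272.

0.4272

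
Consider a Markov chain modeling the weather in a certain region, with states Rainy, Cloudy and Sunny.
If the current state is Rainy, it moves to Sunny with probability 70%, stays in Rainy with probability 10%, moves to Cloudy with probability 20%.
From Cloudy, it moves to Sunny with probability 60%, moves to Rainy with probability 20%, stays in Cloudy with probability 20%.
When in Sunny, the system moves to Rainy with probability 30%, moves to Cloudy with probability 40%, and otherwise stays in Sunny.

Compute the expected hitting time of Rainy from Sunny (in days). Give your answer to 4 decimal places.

3.7500

Let t(s) be the expected number of days to first reach Rainy from state s, with t(Rainy) = 0. Conditioning on the first day:
t(Cloudy) = 1 + 0.2·t(Cloudy) + 0.6·t(Sunny)
t(Sunny) = 1 + 0.4·t(Cloudy) + 0.3·t(Sunny)
Solving: t(Cloudy) = 4.0625, t(Sunny) = 3.7500.
Expected days from Sunny to Rainy: 3.7500.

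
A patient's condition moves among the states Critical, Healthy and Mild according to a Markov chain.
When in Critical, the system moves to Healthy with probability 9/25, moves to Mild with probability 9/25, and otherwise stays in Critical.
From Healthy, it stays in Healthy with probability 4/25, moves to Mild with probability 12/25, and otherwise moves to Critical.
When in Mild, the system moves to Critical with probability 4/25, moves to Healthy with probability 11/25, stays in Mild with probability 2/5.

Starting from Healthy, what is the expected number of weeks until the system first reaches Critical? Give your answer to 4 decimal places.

Let t(s) be the expected number of weeks to first reach Critical from state s, with t(Critical) = 0. Conditioning on the first week:
t(Healthy) = 1 + 0.16·t(Healthy) + 0.48·t(Mild)
t(Mild) = 1 + 0.44·t(Healthy) + 0.4·t(Mild)
Solving: t(Healthy) = 3.6885, t(Mild) = 4.3716.
Expected weeks from Healthy to Critical: 3.6885.

3.6885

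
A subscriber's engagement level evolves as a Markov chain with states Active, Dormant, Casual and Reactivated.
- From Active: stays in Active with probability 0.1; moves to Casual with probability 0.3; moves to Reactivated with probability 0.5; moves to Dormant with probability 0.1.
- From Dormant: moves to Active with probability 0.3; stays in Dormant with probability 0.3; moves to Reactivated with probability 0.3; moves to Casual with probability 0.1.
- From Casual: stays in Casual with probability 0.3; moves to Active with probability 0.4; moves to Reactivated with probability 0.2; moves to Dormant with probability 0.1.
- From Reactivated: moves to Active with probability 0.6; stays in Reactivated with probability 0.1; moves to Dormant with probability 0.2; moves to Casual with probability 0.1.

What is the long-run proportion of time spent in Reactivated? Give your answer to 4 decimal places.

Let the stationary distribution be π with π = πP and π_1 + π_2 + π_3 + π_4 = 1.
π_1 = 0.1·π_1 + 0.3·π_2 + 0.4·π_3 + 0.6·π_4
π_2 = 0.1·π_1 + 0.3·π_2 + 0.1·π_3 + 0.2·π_4
π_3 = 0.3·π_1 + 0.1·π_2 + 0.3·π_3 + 0.1·π_4
Solving with the normalization constraint gives π = (0.3398, 0.1611, 0.2099, 0.2891).
So the stationary probability of Reactivated is 0.2891.

0.2891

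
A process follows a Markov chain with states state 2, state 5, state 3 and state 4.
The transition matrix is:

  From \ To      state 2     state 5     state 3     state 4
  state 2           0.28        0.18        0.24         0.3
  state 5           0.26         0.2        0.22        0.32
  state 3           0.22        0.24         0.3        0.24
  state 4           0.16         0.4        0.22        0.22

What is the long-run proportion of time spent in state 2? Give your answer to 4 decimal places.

0.2279

Let the stationary distribution be π with π = πP and π_1 + π_2 + π_3 + π_4 = 1.
π_1 = 0.28·π_1 + 0.26·π_2 + 0.22·π_3 + 0.16·π_4
π_2 = 0.18·π_1 + 0.2·π_2 + 0.24·π_3 + 0.4·π_4
π_3 = 0.24·π_1 + 0.22·π_2 + 0.3·π_3 + 0.22·π_4
Solving with the normalization constraint gives π = (0.2279, 0.2590, 0.2441, 0.2690).
So the stationary probability of state 2 is 0.2279.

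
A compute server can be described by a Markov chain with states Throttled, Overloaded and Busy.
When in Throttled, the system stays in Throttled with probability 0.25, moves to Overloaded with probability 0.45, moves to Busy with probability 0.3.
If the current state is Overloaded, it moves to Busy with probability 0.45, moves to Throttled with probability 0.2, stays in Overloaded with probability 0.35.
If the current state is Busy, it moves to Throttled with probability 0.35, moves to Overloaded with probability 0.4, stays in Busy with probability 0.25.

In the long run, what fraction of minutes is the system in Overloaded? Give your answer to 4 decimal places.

0.3935

Let the stationary distribution be π with π = πP and π_1 + π_2 + π_3 = 1.
π_1 = 0.25·π_1 + 0.2·π_2 + 0.35·π_3
π_2 = 0.45·π_1 + 0.35·π_2 + 0.4·π_3
Solving with the normalization constraint gives π = (0.2645, 0.3935, 0.3419).
So the stationary probability of Overloaded is 0.3935.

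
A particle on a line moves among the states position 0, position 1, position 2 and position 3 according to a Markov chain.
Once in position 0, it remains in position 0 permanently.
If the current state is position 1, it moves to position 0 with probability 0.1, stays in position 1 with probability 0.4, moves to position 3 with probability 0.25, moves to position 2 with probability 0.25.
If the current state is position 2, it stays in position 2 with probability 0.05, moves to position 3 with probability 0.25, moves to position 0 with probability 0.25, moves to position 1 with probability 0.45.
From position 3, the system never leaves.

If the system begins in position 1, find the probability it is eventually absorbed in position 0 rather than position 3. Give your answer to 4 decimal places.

0.3443

Let h(s) be the probability of absorption at position 0 starting from transient state s. Then h(position 0) = 1 and h(position 3) = 0. By first-step analysis:
h(position 1) = 0.1·1 + 0.4·h(position 1) + 0.25·h(position 2) + 0.25·0
h(position 2) = 0.25·1 + 0.45·h(position 1) + 0.05·h(position 2) + 0.25·0
Solving: h(position 1) = 0.3443, h(position 2) = 0.4262.
Starting from position 1, the probability is 0.3443.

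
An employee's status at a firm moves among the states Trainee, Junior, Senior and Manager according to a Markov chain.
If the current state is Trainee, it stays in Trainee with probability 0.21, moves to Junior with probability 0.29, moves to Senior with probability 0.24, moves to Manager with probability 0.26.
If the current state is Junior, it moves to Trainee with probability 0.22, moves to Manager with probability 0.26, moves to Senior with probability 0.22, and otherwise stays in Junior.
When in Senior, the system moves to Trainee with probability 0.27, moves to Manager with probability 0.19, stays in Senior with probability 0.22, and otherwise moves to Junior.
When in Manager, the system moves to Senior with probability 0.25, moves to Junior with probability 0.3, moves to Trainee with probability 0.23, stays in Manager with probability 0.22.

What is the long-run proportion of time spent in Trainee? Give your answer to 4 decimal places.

Let the stationary distribution be π with π = πP and π_1 + π_2 + π_3 + π_4 = 1.
π_1 = 0.21·π_1 + 0.22·π_2 + 0.27·π_3 + 0.23·π_4
π_2 = 0.29·π_1 + 0.3·π_2 + 0.32·π_3 + 0.3·π_4
π_3 = 0.24·π_1 + 0.22·π_2 + 0.22·π_3 + 0.25·π_4
Solving with the normalization constraint gives π = (0.2316, 0.3023, 0.2317, 0.2344).
So the stationary probability of Trainee is 0.2316.

0.2316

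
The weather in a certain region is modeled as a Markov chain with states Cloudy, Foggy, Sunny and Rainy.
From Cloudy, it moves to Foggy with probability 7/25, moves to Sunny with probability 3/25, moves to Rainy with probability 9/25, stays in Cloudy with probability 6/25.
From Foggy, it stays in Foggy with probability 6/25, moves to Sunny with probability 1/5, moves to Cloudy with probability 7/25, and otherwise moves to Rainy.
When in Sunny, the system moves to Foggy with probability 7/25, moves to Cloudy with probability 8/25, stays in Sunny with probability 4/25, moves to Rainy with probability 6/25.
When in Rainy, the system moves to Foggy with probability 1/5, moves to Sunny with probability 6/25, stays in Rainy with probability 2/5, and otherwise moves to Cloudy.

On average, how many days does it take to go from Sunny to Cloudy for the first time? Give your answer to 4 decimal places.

3.8087

Let t(s) be the expected number of days to first reach Cloudy from state s, with t(Cloudy) = 0. Conditioning on the first day:
t(Foggy) = 1 + 0.24·t(Foggy) + 0.2·t(Sunny) + 0.28·t(Rainy)
t(Sunny) = 1 + 0.28·t(Foggy) + 0.16·t(Sunny) + 0.24·t(Rainy)
t(Rainy) = 1 + 0.2·t(Foggy) + 0.24·t(Sunny) + 0.4·t(Rainy)
Solving: t(Foggy) = 3.9825, t(Sunny) = 3.8087, t(Rainy) = 4.5177.
Expected days from Sunny to Cloudy: 3.8087.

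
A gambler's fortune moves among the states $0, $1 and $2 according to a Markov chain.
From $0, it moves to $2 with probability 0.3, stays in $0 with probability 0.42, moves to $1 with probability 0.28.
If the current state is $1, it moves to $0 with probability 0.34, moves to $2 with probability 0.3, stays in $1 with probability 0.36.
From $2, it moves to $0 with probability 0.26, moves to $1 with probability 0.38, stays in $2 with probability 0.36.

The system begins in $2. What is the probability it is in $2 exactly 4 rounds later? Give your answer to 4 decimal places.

Propagate the distribution vector 4 rounds from $2.
After 0 rounds: (0.0000, 0.0000, 1.0000)
After 1 round: (0.2600, 0.3800, 0.3600)
After 2 rounds: (0.3320, 0.3464, 0.3216)
After 3 rounds: (0.3408, 0.3399, 0.3193)
After 4 rounds: (0.3417, 0.3391, 0.3192)
P(in $2 after 4 rounds) = 0.3192

0.3192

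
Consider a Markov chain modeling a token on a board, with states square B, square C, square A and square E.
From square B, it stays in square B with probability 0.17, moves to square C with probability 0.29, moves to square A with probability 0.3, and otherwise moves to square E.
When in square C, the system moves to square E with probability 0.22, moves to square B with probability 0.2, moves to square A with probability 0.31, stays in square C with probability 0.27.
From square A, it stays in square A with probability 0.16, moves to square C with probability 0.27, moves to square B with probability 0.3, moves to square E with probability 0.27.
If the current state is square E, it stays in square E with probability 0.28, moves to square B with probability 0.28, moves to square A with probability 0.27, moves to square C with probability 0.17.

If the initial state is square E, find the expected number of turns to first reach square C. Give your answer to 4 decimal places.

Let t(s) be the expected number of turns to first reach square C from state s, with t(square C) = 0. Conditioning on the first turn:
t(square B) = 1 + 0.17·t(square B) + 0.3·t(square A) + 0.24·t(square E)
t(square A) = 1 + 0.3·t(square B) + 0.16·t(square A) + 0.27·t(square E)
t(square E) = 1 + 0.28·t(square B) + 0.27·t(square A) + 0.28·t(square E)
Solving: t(square B) = 3.9384, t(square A) = 4.0204, t(square E) = 4.4281.
Expected turns from square E to square C: 4.4281.

4.4281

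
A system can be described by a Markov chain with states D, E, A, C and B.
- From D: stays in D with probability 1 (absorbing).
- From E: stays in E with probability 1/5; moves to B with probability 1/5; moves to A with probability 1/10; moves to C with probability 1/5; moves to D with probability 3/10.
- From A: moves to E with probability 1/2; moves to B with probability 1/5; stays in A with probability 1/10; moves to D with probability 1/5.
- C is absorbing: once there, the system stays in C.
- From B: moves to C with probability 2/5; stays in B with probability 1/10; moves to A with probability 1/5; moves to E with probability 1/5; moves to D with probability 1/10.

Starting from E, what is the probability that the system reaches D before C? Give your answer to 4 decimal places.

Let h(s) be the probability of absorption at D starting from transient state s. Then h(D) = 1 and h(C) = 0. By first-step analysis:
h(E) = 0.3·1 + 0.2·h(E) + 0.1·h(A) + 0.2·0 + 0.2·h(B)
h(A) = 0.2·1 + 0.5·h(E) + 0.1·h(A) + 0.2·h(B)
h(B) = 0.1·1 + 0.2·h(E) + 0.2·h(A) + 0.4·0 + 0.1·h(B)
Solving: h(E) = 0.5421, h(A) = 0.6047, h(B) = 0.3659.
Starting from E, the probability is 0.5421.

0.5421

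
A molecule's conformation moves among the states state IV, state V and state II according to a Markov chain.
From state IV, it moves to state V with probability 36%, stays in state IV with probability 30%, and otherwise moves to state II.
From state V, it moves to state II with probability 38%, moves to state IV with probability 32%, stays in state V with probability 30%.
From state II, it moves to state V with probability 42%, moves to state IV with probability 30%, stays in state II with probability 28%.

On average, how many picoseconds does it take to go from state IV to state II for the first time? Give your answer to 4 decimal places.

2.8282

Let t(s) be the expected number of picoseconds to first reach state II from state s, with t(state II) = 0. Conditioning on the first picosecond:
t(state IV) = 1 + 0.3·t(state IV) + 0.36·t(state V)
t(state V) = 1 + 0.32·t(state IV) + 0.3·t(state V)
Solving: t(state IV) = 2.8282, t(state V) = 2.7215.
Expected picoseconds from state IV to state II: 2.8282.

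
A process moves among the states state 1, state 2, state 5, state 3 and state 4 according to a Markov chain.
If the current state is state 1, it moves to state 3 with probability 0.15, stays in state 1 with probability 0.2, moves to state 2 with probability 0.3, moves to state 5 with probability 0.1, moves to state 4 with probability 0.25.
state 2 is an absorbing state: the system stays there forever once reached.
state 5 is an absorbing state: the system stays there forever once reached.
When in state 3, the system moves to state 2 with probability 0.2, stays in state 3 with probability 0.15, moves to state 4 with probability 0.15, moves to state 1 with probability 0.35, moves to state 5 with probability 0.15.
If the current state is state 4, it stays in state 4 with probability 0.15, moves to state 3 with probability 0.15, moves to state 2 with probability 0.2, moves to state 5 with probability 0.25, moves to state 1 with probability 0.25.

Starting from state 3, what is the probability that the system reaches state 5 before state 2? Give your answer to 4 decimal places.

0.4014

Let h(s) be the probability of absorption at state 5 starting from transient state s. Then h(state 5) = 1 and h(state 2) = 0. By first-step analysis:
h(state 1) = 0.2·h(state 1) + 0.3·0 + 0.1·1 + 0.15·h(state 3) + 0.25·h(state 4)
h(state 3) = 0.35·h(state 1) + 0.2·0 + 0.15·1 + 0.15·h(state 3) + 0.15·h(state 4)
h(state 4) = 0.25·h(state 1) + 0.2·0 + 0.25·1 + 0.15·h(state 3) + 0.15·h(state 4)
Solving: h(state 1) = 0.3461, h(state 3) = 0.4014, h(state 4) = 0.4667.
Starting from state 3, the probability is 0.4014.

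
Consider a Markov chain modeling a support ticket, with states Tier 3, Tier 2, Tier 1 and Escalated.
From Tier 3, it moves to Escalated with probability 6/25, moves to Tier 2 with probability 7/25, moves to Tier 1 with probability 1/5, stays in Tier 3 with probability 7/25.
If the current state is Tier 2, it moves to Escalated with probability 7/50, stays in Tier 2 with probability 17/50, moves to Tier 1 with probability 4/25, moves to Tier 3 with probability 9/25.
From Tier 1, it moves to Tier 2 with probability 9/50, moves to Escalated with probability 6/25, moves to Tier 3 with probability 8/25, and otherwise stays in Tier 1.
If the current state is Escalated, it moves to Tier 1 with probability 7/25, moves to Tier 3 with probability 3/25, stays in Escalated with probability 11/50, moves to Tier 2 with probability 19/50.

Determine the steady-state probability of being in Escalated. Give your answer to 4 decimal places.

0.2062

Let the stationary distribution be π with π = πP and π_1 + π_2 + π_3 + π_4 = 1.
π_1 = 0.28·π_1 + 0.36·π_2 + 0.32·π_3 + 0.12·π_4
π_2 = 0.28·π_1 + 0.34·π_2 + 0.18·π_3 + 0.38·π_4
π_3 = 0.2·π_1 + 0.16·π_2 + 0.26·π_3 + 0.28·π_4
Solving with the normalization constraint gives π = (0.2794, 0.2967, 0.2177, 0.2062).
So the stationary probability of Escalated is 0.2062.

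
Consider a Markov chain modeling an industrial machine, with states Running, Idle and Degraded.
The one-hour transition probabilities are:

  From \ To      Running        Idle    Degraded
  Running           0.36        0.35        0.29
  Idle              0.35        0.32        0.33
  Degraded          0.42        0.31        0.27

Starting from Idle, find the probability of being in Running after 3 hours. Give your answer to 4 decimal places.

0.3745

Propagate the distribution vector 3 hours from Idle.
After 0 hours: (0.0000, 1.0000, 0.0000)
After 1 hour: (0.3500, 0.3200, 0.3300)
After 2 hours: (0.3766, 0.3272, 0.2962)
After 3 hours: (0.3745, 0.3283, 0.2972)
P(in Running after 3 hours) = 0.3745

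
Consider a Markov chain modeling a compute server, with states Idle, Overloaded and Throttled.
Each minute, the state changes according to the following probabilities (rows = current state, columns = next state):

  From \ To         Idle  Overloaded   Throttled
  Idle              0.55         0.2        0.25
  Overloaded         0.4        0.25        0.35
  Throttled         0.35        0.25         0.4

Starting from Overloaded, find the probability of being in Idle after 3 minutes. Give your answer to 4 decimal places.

Propagate the distribution vector 3 minutes from Overloaded.
After 0 minutes: (0.0000, 1.0000, 0.0000)
After 1 minute: (0.4000, 0.2500, 0.3500)
After 2 minutes: (0.4425, 0.2300, 0.3275)
After 3 minutes: (0.4500, 0.2279, 0.3221)
P(in Idle after 3 minutes) = 0.4500

0.4500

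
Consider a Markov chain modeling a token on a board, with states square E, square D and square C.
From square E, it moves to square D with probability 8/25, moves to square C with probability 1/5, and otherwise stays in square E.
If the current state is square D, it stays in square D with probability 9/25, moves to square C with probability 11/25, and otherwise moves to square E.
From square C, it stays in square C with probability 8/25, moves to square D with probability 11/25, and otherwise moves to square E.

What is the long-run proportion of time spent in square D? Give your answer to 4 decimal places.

0.3745

Let the stationary distribution be π with π = πP and π_1 + π_2 + π_3 = 1.
π_1 = 0.48·π_1 + 0.2·π_2 + 0.24·π_3
π_2 = 0.32·π_1 + 0.36·π_2 + 0.44·π_3
Solving with the normalization constraint gives π = (0.2961, 0.3745, 0.3294).
So the stationary probability of square D is 0.3745.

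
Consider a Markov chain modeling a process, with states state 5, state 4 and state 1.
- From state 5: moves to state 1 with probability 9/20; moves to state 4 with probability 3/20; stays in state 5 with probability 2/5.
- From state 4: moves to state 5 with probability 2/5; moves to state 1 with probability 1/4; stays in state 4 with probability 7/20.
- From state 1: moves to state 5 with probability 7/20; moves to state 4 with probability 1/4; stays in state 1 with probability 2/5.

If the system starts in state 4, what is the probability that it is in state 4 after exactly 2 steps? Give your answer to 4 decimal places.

0.2450

Sum over the intermediate state after 1 step:
P = P(state 4→state 5)·P(state 5→state 4) + P(state 4→state 4)·P(state 4→state 4) + P(state 4→state 1)·P(state 1→state 4)
  = 0.4×0.15 + 0.35×0.35 + 0.25×0.25
  = 0.0600 + 0.1225 + 0.0625 = 0.2450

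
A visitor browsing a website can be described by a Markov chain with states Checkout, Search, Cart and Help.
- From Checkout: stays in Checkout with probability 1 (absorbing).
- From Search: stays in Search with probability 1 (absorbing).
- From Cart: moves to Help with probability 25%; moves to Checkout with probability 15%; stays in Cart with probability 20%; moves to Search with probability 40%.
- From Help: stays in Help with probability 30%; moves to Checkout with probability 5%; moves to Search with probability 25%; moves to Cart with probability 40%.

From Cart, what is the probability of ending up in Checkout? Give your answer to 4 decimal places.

Let h(s) be the probability of absorption at Checkout starting from transient state s. Then h(Checkout) = 1 and h(Search) = 0. By first-step analysis:
h(Cart) = 0.15·1 + 0.4·0 + 0.2·h(Cart) + 0.25·h(Help)
h(Help) = 0.05·1 + 0.25·0 + 0.4·h(Cart) + 0.3·h(Help)
Solving: h(Cart) = 0.2554, h(Help) = 0.2174.
Starting from Cart, the probability is 0.2554.

0.2554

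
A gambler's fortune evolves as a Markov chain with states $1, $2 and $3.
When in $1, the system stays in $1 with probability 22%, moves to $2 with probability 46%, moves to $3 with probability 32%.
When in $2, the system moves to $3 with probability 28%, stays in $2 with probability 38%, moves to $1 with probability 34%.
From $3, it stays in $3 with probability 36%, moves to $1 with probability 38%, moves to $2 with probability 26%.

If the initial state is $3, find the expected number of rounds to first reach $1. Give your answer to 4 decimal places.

Let t(s) be the expected number of rounds to first reach $1 from state s, with t($1) = 0. Conditioning on the first round:
t($2) = 1 + 0.38·t($2) + 0.28·t($3)
t($3) = 1 + 0.26·t($2) + 0.36·t($3)
Solving: t($2) = 2.8395, t($3) = 2.7160.
Expected rounds from $3 to $1: 2.7160.

2.7160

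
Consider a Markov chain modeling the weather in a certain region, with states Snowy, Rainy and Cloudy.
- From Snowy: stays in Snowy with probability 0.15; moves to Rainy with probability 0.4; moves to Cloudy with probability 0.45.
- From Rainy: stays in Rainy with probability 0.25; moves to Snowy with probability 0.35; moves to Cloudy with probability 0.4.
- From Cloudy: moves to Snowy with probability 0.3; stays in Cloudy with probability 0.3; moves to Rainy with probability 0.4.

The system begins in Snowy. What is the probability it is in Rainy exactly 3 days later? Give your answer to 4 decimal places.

Propagate the distribution vector 3 days from Snowy.
After 0 days: (1.0000, 0.0000, 0.0000)
After 1 day: (0.1500, 0.4000, 0.4500)
After 2 days: (0.2975, 0.3400, 0.3625)
After 3 days: (0.2724, 0.3490, 0.3786)
P(in Rainy after 3 days) = 0.3490

0.3490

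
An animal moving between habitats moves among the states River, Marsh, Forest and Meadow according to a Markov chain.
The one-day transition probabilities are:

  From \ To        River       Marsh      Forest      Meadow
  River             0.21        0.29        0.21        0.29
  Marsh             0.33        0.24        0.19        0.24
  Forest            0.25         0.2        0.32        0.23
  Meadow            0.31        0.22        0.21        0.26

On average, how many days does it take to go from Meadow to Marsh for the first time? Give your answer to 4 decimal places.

Let t(s) be the expected number of days to first reach Marsh from state s, with t(Marsh) = 0. Conditioning on the first day:
t(River) = 1 + 0.21·t(River) + 0.21·t(Forest) + 0.29·t(Meadow)
t(Forest) = 1 + 0.25·t(River) + 0.32·t(Forest) + 0.23·t(Meadow)
t(Meadow) = 1 + 0.31·t(River) + 0.21·t(Forest) + 0.26·t(Meadow)
Solving: t(River) = 3.9997, t(Forest) = 4.3859, t(Meadow) = 4.2715.
Expected days from Meadow to Marsh: 4.2715.

4.2715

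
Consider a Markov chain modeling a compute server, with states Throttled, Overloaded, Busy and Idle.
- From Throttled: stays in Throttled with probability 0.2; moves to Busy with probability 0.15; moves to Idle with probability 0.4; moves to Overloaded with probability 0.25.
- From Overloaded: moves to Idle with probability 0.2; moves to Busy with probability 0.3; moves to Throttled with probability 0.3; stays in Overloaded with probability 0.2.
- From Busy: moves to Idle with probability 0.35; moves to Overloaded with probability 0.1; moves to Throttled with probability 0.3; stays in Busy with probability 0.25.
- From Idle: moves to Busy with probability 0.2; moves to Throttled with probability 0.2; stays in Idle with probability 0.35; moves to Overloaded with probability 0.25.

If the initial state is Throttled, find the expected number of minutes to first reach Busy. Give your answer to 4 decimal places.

4.9384

Let t(s) be the expected number of minutes to first reach Busy from state s, with t(Busy) = 0. Conditioning on the first minute:
t(Throttled) = 1 + 0.2·t(Throttled) + 0.25·t(Overloaded) + 0.4·t(Idle)
t(Overloaded) = 1 + 0.3·t(Throttled) + 0.2·t(Overloaded) + 0.2·t(Idle)
t(Idle) = 1 + 0.2·t(Throttled) + 0.25·t(Overloaded) + 0.35·t(Idle)
Solving: t(Throttled) = 4.9384, t(Overloaded) = 4.2777, t(Idle) = 4.7032.
Expected minutes from Throttled to Busy: 4.9384.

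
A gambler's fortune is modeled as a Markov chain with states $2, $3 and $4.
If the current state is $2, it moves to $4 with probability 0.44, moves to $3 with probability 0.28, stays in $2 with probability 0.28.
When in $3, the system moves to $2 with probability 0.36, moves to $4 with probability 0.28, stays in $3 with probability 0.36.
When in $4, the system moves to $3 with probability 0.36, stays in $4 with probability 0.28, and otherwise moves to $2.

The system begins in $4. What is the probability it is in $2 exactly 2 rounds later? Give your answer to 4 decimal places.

0.3312

Sum over the intermediate state after 1 round:
P = P($4→$2)·P($2→$2) + P($4→$3)·P($3→$2) + P($4→$4)·P($4→$2)
  = 0.36×0.28 + 0.36×0.36 + 0.28×0.36
  = 0.1008 + 0.1296 + 0.1008 = 0.3312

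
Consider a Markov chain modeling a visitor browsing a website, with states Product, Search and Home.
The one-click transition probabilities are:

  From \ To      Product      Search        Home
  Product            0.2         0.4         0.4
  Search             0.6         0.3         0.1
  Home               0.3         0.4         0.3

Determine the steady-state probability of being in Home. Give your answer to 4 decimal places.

Let the stationary distribution be π with π = πP and π_1 + π_2 + π_3 = 1.
π_1 = 0.2·π_1 + 0.6·π_2 + 0.3·π_3
π_2 = 0.4·π_1 + 0.3·π_2 + 0.4·π_3
Solving with the normalization constraint gives π = (0.3719, 0.3636, 0.2645).
So the stationary probability of Home is 0.2645.

0.2645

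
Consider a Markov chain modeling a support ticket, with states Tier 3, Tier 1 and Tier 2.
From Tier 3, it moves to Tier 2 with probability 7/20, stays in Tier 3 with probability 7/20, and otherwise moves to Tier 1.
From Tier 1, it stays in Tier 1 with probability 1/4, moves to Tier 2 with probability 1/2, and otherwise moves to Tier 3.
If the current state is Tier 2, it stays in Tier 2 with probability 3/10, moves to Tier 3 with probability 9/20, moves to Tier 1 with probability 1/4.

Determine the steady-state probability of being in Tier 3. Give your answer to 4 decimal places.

Let the stationary distribution be π with π = πP and π_1 + π_2 + π_3 = 1.
π_1 = 0.35·π_1 + 0.25·π_2 + 0.45·π_3
π_2 = 0.3·π_1 + 0.25·π_2 + 0.25·π_3
Solving with the normalization constraint gives π = (0.3604, 0.2680, 0.3716).
So the stationary probability of Tier 3 is 0.3604.

0.3604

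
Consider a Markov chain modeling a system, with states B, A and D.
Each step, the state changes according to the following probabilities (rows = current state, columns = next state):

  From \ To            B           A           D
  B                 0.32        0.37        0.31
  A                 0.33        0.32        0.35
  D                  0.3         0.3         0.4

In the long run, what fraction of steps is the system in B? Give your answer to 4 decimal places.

0.3162

Let the stationary distribution be π with π = πP and π_1 + π_2 + π_3 = 1.
π_1 = 0.32·π_1 + 0.33·π_2 + 0.3·π_3
π_2 = 0.37·π_1 + 0.32·π_2 + 0.3·π_3
Solving with the normalization constraint gives π = (0.3162, 0.3287, 0.3551).
So the stationary probability of B is 0.3162.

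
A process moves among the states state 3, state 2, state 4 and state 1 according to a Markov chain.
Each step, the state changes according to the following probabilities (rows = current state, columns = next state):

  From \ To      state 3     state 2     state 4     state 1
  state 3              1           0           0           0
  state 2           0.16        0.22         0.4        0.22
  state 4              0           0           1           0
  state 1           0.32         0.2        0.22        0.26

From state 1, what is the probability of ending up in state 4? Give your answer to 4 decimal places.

Let h(s) be the probability of absorption at state 4 starting from transient state s. Then h(state 4) = 1 and h(state 3) = 0. By first-step analysis:
h(state 2) = 0.16·0 + 0.22·h(state 2) + 0.4·1 + 0.22·h(state 1)
h(state 1) = 0.32·0 + 0.2·h(state 2) + 0.22·1 + 0.26·h(state 1)
Solving: h(state 2) = 0.6459, h(state 1) = 0.4719.
Starting from state 1, the probability is 0.4719.

0.4719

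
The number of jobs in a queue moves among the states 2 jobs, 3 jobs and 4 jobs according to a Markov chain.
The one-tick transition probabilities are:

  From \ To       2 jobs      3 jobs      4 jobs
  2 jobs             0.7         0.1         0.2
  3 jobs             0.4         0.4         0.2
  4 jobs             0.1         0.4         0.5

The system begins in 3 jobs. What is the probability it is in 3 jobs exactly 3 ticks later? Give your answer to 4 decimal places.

Propagate the distribution vector 3 ticks from 3 jobs.
After 0 ticks: (0.0000, 1.0000, 0.0000)
After 1 tick: (0.4000, 0.4000, 0.2000)
After 2 ticks: (0.4600, 0.2800, 0.2600)
After 3 ticks: (0.4600, 0.2620, 0.2780)
P(in 3 jobs after 3 ticks) = 0.2620

0.2620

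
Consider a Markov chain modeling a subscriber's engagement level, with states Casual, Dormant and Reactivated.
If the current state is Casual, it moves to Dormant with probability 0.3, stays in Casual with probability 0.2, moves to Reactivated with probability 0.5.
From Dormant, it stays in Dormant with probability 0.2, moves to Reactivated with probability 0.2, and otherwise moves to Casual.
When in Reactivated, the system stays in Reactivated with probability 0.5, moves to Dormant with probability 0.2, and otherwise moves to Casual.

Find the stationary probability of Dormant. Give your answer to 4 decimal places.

Let the stationary distribution be π with π = πP and π_1 + π_2 + π_3 = 1.
π_1 = 0.2·π_1 + 0.6·π_2 + 0.3·π_3
π_2 = 0.3·π_1 + 0.2·π_2 + 0.2·π_3
Solving with the normalization constraint gives π = (0.3364, 0.2336, 0.4299).
So the stationary probability of Dormant is 0.2336.

0.2336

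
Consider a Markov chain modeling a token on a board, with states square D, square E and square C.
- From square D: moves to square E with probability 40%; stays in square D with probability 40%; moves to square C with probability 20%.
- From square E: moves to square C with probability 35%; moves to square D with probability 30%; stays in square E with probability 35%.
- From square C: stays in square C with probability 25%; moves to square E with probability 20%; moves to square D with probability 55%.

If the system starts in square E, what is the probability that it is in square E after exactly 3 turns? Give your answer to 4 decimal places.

0.3304

Propagate the distribution vector 3 turns from square E.
After 0 turns: (0.0000, 1.0000, 0.0000)
After 1 turn: (0.3000, 0.3500, 0.3500)
After 2 turns: (0.4175, 0.3125, 0.2700)
After 3 turns: (0.4093, 0.3304, 0.2604)
P(in square E after 3 turns) = 0.3304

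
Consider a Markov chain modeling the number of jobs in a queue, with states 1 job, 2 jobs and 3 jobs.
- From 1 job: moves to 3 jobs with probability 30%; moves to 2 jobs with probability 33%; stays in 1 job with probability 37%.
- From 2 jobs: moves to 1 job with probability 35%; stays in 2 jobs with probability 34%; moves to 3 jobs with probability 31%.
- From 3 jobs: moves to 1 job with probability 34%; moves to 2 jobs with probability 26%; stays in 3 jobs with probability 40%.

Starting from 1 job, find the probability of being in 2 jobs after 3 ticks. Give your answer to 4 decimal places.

0.3098

Propagate the distribution vector 3 ticks from 1 job.
After 0 ticks: (1.0000, 0.0000, 0.0000)
After 1 tick: (0.3700, 0.3300, 0.3000)
After 2 ticks: (0.3544, 0.3123, 0.3333)
After 3 ticks: (0.3538, 0.3098, 0.3365)
P(in 2 jobs after 3 ticks) = 0.3098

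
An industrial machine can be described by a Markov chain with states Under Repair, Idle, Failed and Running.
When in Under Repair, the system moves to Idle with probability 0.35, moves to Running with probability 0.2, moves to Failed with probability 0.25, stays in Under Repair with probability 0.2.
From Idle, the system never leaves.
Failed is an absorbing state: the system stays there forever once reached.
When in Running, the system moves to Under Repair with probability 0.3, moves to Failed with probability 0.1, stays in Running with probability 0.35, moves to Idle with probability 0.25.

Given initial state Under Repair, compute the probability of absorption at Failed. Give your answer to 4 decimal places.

Let h(s) be the probability of absorption at Failed starting from transient state s. Then h(Failed) = 1 and h(Idle) = 0. By first-step analysis:
h(Under Repair) = 0.2·h(Under Repair) + 0.35·0 + 0.25·1 + 0.2·h(Running)
h(Running) = 0.3·h(Under Repair) + 0.25·0 + 0.1·1 + 0.35·h(Running)
Solving: h(Under Repair) = 0.3967, h(Running) = 0.3370.
Starting from Under Repair, the probability is 0.3967.

0.3967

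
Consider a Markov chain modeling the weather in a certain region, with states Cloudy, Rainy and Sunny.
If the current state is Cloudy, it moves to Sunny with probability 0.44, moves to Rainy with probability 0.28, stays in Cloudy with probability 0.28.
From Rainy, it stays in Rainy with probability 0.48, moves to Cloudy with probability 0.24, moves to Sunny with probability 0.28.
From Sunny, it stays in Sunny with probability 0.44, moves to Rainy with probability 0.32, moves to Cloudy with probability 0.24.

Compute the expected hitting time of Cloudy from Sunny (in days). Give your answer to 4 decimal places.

4.1667

Let t(s) be the expected number of days to first reach Cloudy from state s, with t(Cloudy) = 0. Conditioning on the first day:
t(Rainy) = 1 + 0.48·t(Rainy) + 0.28·t(Sunny)
t(Sunny) = 1 + 0.32·t(Rainy) + 0.44·t(Sunny)
Solving: t(Rainy) = 4.1667, t(Sunny) = 4.1667.
Expected days from Sunny to Cloudy: 4.1667.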